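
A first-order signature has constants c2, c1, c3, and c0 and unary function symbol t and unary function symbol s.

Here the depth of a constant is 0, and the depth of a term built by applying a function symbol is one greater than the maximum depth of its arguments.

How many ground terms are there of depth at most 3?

If N_k denotes the number of depth-≤k ground terms, the 4 constants give N_0 = 4, and each function symbol of arity r contributes N_{k-1}^r new terms at level k: N_k = 4 + N_{k-1} + N_{k-1}.
N_0 = 4
N_1 = 4 + 4 + 4 = 12
N_2 = 4 + 12 + 12 = 28
N_3 = 4 + 28 + 28 = 60

60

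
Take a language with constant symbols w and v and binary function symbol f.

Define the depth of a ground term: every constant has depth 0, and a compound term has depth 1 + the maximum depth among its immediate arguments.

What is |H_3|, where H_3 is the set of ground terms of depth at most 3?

1446

Let N_k = |{terms of depth ≤ k}|. Then N_0 = 2 and N_k = 2 + N_{k-1}^2 for k ≥ 1 (one summand per function symbol, arity giving the exponent).
N_0 = 2
N_1 = 2 + 2^2 = 6
N_2 = 2 + 6^2 = 38
N_3 = 2 + 38^2 = 1446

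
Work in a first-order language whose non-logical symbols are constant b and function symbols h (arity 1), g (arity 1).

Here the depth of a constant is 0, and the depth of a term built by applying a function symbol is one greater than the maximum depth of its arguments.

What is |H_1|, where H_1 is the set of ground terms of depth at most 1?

Count level by level. With function symbols h/1, g/1, the terms of depth ≤ k are the 1 constant together with each function applied to depth-≤(k−1) tuples, so N_k = 1 + N_{k-1} + N_{k-1}.
N_0 = 1
N_1 = 1 + 1 + 1 = 3
Explicitly: b, h(b), g(b).

3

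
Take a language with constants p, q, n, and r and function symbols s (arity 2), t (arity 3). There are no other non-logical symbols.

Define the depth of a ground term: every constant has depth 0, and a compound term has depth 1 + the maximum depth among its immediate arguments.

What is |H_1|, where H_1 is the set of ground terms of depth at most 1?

Write N_k for the number of ground terms of depth ≤ k. A term of depth ≤ k is either a constant or a function symbol applied to arguments of depth ≤ k−1, so N_k = 4 + N_{k-1}^2 + N_{k-1}^3.
N_0 = 4
N_1 = 4 + 4^2 + 4^3 = 84

84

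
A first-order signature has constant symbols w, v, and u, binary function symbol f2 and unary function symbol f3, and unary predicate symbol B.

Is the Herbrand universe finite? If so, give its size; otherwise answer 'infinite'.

The signature has at least one function symbol (f2, arity 2) and at least one constant (w).
Iterating f2 gives infinitely many distinct ground terms: w, f2(w, w), f2(f2(w, w), f2(w, w)), ...
So the Herbrand universe is infinite.

infinite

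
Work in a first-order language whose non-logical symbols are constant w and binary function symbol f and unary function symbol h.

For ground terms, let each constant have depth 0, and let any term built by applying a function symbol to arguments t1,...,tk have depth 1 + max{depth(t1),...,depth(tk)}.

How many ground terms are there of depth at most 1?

If N_k denotes the number of depth-≤k ground terms, the 1 constant gives N_0 = 1, and each function symbol of arity r contributes N_{k-1}^r new terms at level k: N_k = 1 + N_{k-1}^2 + N_{k-1}.
N_0 = 1
N_1 = 1 + 1^2 + 1 = 3
Explicitly: w, f(w, w), h(w).

3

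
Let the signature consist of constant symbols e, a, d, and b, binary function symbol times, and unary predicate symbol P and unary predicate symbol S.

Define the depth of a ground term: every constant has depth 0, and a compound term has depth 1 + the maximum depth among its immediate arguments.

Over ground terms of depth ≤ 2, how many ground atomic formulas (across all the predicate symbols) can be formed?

First count ground terms of depth ≤ 2.
Write N_k for the number of ground terms of depth ≤ k. A term of depth ≤ k is either a constant or a function symbol applied to arguments of depth ≤ k−1, so N_k = 4 + N_{k-1}^2.
N_0 = 4
N_1 = 4 + 4^2 = 20
N_2 = 4 + 20^2 = 404
So |H| = 404.
For each predicate symbol, the number of ground atoms is |H| raised to its arity; summing:
  P: 404;  S: 404
Total ground atoms: 404 + 404 = 808.

808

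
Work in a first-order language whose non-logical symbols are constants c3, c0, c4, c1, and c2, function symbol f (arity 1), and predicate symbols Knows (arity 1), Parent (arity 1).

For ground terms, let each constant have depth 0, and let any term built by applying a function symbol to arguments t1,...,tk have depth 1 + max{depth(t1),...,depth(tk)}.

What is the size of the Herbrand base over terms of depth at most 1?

20

First count ground terms of depth ≤ 1.
Count level by level. With function symbols f/1, the terms of depth ≤ k are the 5 constants together with each function applied to depth-≤(k−1) tuples, so N_k = 5 + N_{k-1}.
N_0 = 5
N_1 = 5 + 5 = 10
Explicitly: c3, c0, c4, c1, c2, f(c3), f(c0), f(c4), f(c1), f(c2).
So |H| = 10.
Each predicate of arity r yields |H|^r ground atoms (one per choice of an r-tuple from H):
  Knows: 10;  Parent: 10
Total ground atoms: 10 + 10 = 20.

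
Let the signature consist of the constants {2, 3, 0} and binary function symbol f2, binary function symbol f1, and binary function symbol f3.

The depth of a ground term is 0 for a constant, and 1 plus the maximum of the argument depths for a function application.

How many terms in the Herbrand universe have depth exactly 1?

Let N_k count ground terms of depth at most k. Each non-constant term of depth ≤ k is some function symbol applied to depth-≤(k−1) arguments, giving N_k = 3 + N_{k-1}^2 + N_{k-1}^2 + N_{k-1}^2.
N_0 = 3
N_1 = 3 + 3^2 + 3^2 + 3^2 = 30
Terms of depth exactly 1: N_1 − N_0 = 30 − 3 = 27.

27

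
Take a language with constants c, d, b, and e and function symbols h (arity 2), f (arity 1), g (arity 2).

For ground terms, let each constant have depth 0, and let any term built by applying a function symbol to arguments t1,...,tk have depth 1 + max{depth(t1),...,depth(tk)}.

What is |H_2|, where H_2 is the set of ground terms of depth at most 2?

3244

Write N_k for the number of ground terms of depth ≤ k. A term of depth ≤ k is either a constant or a function symbol applied to arguments of depth ≤ k−1, so N_k = 4 + N_{k-1}^2 + N_{k-1} + N_{k-1}^2.
N_0 = 4
N_1 = 4 + 4^2 + 4 + 4^2 = 40
N_2 = 4 + 40^2 + 40 + 40^2 = 3244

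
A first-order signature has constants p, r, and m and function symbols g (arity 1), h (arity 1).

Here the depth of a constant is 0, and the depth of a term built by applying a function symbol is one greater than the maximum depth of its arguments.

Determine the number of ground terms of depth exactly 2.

12

Count level by level. With function symbols g/1, h/1, the terms of depth ≤ k are the 3 constants together with each function applied to depth-≤(k−1) tuples, so N_k = 3 + N_{k-1} + N_{k-1}.
N_0 = 3
N_1 = 3 + 3 + 3 = 9
N_2 = 3 + 9 + 9 = 21
Terms of depth exactly 2: N_2 − N_1 = 21 − 9 = 12.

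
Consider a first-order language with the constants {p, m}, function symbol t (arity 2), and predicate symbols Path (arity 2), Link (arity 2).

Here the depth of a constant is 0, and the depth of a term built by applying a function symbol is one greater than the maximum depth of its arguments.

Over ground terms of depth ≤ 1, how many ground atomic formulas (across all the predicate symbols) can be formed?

72

First count ground terms of depth ≤ 1.
Let N_k = |{terms of depth ≤ k}|. Then N_0 = 2 and N_k = 2 + N_{k-1}^2 for k ≥ 1 (one summand per function symbol, arity giving the exponent).
N_0 = 2
N_1 = 2 + 2^2 = 6
So |H| = 6.
For each predicate symbol, the number of ground atoms is |H| raised to its arity; summing:
  Path: 6^2 = 36;  Link: 6^2 = 36
Total ground atoms: 36 + 36 = 72.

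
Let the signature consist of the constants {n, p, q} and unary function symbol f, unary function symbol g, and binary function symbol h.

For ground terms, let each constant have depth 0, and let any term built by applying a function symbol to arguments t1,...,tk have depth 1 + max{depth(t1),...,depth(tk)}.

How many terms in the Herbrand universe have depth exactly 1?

15

If N_k denotes the number of depth-≤k ground terms, the 3 constants give N_0 = 3, and each function symbol of arity r contributes N_{k-1}^r new terms at level k: N_k = 3 + N_{k-1} + N_{k-1} + N_{k-1}^2.
N_0 = 3
N_1 = 3 + 3 + 3 + 3^2 = 18
Terms of depth exactly 1: N_1 − N_0 = 18 − 3 = 15.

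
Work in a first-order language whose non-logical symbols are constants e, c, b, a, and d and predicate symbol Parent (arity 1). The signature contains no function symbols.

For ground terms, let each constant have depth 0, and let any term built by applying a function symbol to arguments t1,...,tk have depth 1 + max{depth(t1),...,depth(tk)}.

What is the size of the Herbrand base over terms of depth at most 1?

5

First count ground terms of depth ≤ 1.
With no function symbols every ground term is a constant, so there are exactly 5 ground terms at every depth bound.
N_0 = 5
N_1 = 5
Explicitly: e, c, b, a, d.
So |H| = 5.
A ground atom is a predicate applied to a tuple of terms from H, so the count is the sum over predicates of |H|^arity:
  Parent: 5
Total ground atoms: 5.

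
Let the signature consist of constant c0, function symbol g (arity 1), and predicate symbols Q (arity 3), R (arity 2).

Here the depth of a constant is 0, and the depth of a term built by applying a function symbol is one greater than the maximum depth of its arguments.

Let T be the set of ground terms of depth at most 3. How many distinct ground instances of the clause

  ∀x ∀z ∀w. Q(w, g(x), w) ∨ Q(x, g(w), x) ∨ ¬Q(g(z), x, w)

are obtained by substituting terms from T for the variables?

Ground terms of depth ≤ 3:
  Write N_k for the number of ground terms of depth ≤ k. A term of depth ≤ k is either a constant or a function symbol applied to arguments of depth ≤ k−1, so N_k = 1 + N_{k-1}.
  N_0 = 1
  N_1 = 1 + 1 = 2
  N_2 = 1 + 2 = 3
  N_3 = 1 + 3 = 4
  Explicitly: c0, g(c0), g(g(c0)), g(g(g(c0))).
So there are 4 ground terms available for substitution.
The body mentions every one of the 3 quantified variables; since ground terms form a free algebra, no two substitutions collapse to the same formula.
Number of ground instances = 4^3 = 64.

64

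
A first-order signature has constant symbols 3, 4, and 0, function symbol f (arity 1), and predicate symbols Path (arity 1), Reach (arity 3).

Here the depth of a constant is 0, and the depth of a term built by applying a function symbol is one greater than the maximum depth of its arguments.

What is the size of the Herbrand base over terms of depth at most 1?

First count ground terms of depth ≤ 1.
Write N_k for the number of ground terms of depth ≤ k. A term of depth ≤ k is either a constant or a function symbol applied to arguments of depth ≤ k−1, so N_k = 3 + N_{k-1}.
N_0 = 3
N_1 = 3 + 3 = 6
So |H| = 6.
Each predicate of arity r yields |H|^r ground atoms (one per choice of an r-tuple from H):
  Path: 6;  Reach: 6^3 = 216
Total ground atoms: 6 + 216 = 222.

222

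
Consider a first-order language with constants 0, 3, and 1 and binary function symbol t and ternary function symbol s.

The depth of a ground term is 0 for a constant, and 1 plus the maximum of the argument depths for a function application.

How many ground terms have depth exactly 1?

Write N_k for the number of ground terms of depth ≤ k. A term of depth ≤ k is either a constant or a function symbol applied to arguments of depth ≤ k−1, so N_k = 3 + N_{k-1}^2 + N_{k-1}^3.
N_0 = 3
N_1 = 3 + 3^2 + 3^3 = 39
Terms of depth exactly 1: N_1 − N_0 = 39 − 3 = 36.

36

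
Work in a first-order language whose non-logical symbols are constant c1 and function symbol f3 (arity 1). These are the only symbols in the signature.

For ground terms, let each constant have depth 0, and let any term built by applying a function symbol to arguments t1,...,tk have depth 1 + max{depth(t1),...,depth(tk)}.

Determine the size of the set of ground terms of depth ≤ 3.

If N_k denotes the number of depth-≤k ground terms, the 1 constant gives N_0 = 1, and each function symbol of arity r contributes N_{k-1}^r new terms at level k: N_k = 1 + N_{k-1}.
N_0 = 1
N_1 = 1 + 1 = 2
N_2 = 1 + 2 = 3
N_3 = 1 + 3 = 4
Explicitly: c1, f3(c1), f3(f3(c1)), f3(f3(f3(c1))).

4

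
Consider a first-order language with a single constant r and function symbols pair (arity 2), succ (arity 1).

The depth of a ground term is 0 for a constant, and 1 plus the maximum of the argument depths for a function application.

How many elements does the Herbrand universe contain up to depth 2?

Let N_k count ground terms of depth at most k. Each non-constant term of depth ≤ k is some function symbol applied to depth-≤(k−1) arguments, giving N_k = 1 + N_{k-1}^2 + N_{k-1}.
N_0 = 1
N_1 = 1 + 1^2 + 1 = 3
N_2 = 1 + 3^2 + 3 = 13

13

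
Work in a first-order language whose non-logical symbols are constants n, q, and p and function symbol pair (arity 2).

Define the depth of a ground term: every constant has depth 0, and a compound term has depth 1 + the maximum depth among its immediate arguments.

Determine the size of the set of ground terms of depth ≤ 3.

21612

Let N_k = |{terms of depth ≤ k}|. Then N_0 = 3 and N_k = 3 + N_{k-1}^2 for k ≥ 1 (one summand per function symbol, arity giving the exponent).
N_0 = 3
N_1 = 3 + 3^2 = 12
N_2 = 3 + 12^2 = 147
N_3 = 3 + 147^2 = 21612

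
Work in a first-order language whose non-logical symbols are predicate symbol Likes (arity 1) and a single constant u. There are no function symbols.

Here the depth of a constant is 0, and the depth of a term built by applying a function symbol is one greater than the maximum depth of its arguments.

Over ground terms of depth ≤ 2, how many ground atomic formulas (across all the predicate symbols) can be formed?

First count ground terms of depth ≤ 2.
With no function symbols every ground term is a constant, so there is exactly 1 ground term at every depth bound.
N_0 = 1
N_1 = 1
N_2 = 1
Explicitly: u.
So |H| = 1.
A ground atom is a predicate applied to a tuple of terms from H, so the count is the sum over predicates of |H|^arity:
  Likes: 1
Total ground atoms: 1.

1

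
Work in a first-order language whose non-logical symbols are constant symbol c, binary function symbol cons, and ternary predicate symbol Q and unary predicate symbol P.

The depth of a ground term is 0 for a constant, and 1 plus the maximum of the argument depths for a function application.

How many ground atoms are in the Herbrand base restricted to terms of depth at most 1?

10

First count ground terms of depth ≤ 1.
Count level by level. With function symbols cons/2, the terms of depth ≤ k are the 1 constant together with each function applied to depth-≤(k−1) tuples, so N_k = 1 + N_{k-1}^2.
N_0 = 1
N_1 = 1 + 1^2 = 2
Explicitly: c, cons(c, c).
So |H| = 2.
For each predicate symbol, the number of ground atoms is |H| raised to its arity; summing:
  Q: 2^3 = 8;  P: 2
Total ground atoms: 8 + 2 = 10.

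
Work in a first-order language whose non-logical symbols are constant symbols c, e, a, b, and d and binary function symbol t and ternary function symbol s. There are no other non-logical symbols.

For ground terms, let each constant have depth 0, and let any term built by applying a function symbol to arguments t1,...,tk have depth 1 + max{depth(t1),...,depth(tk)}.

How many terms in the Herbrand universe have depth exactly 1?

Let N_k count ground terms of depth at most k. Each non-constant term of depth ≤ k is some function symbol applied to depth-≤(k−1) arguments, giving N_k = 5 + N_{k-1}^2 + N_{k-1}^3.
N_0 = 5
N_1 = 5 + 5^2 + 5^3 = 155
Terms of depth exactly 1: N_1 − N_0 = 155 − 5 = 150.

150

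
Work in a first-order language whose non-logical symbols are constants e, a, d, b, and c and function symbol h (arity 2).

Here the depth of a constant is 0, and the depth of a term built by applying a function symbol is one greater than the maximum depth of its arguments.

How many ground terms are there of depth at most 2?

Let N_k = |{terms of depth ≤ k}|. Then N_0 = 5 and N_k = 5 + N_{k-1}^2 for k ≥ 1 (one summand per function symbol, arity giving the exponent).
N_0 = 5
N_1 = 5 + 5^2 = 30
N_2 = 5 + 30^2 = 905

905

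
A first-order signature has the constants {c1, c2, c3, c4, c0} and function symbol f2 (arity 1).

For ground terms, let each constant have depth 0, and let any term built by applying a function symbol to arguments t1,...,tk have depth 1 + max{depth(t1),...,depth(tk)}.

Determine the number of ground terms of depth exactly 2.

5

Let N_k count ground terms of depth at most k. Each non-constant term of depth ≤ k is some function symbol applied to depth-≤(k−1) arguments, giving N_k = 5 + N_{k-1}.
N_0 = 5
N_1 = 5 + 5 = 10
N_2 = 5 + 10 = 15
Terms of depth exactly 2: N_2 − N_1 = 15 − 10 = 5.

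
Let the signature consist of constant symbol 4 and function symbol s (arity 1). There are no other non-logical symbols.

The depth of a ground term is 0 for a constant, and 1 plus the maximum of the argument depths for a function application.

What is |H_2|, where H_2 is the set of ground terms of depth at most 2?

3

If N_k denotes the number of depth-≤k ground terms, the 1 constant gives N_0 = 1, and each function symbol of arity r contributes N_{k-1}^r new terms at level k: N_k = 1 + N_{k-1}.
N_0 = 1
N_1 = 1 + 1 = 2
N_2 = 1 + 2 = 3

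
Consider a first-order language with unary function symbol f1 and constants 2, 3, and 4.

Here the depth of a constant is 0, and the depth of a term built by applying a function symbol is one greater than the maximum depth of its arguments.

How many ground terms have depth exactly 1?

Count level by level. With function symbols f1/1, the terms of depth ≤ k are the 3 constants together with each function applied to depth-≤(k−1) tuples, so N_k = 3 + N_{k-1}.
N_0 = 3
N_1 = 3 + 3 = 6
Terms of depth exactly 1: N_1 − N_0 = 6 − 3 = 3.

3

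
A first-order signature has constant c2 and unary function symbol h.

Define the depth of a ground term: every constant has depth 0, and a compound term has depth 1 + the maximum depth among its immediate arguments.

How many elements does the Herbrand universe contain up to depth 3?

4

If N_k denotes the number of depth-≤k ground terms, the 1 constant gives N_0 = 1, and each function symbol of arity r contributes N_{k-1}^r new terms at level k: N_k = 1 + N_{k-1}.
N_0 = 1
N_1 = 1 + 1 = 2
N_2 = 1 + 2 = 3
N_3 = 1 + 3 = 4
Explicitly: c2, h(c2), h(h(c2)), h(h(h(c2))).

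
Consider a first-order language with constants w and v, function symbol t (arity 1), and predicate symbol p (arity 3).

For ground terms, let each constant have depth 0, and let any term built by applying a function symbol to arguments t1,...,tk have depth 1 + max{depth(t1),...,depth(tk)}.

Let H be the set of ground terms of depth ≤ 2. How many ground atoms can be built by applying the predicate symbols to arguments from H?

First count ground terms of depth ≤ 2.
Write N_k for the number of ground terms of depth ≤ k. A term of depth ≤ k is either a constant or a function symbol applied to arguments of depth ≤ k−1, so N_k = 2 + N_{k-1}.
N_0 = 2
N_1 = 2 + 2 = 4
N_2 = 2 + 4 = 6
So |H| = 6.
Ground atoms are formed by filling each argument slot of a predicate with a term from H, so an r-ary predicate gives |H|^r atoms:
  p: 6^3 = 216
Total ground atoms: 216.

216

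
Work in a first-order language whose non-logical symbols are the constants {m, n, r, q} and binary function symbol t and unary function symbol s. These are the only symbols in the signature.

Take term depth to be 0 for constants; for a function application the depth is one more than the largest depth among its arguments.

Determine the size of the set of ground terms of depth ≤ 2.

Count level by level. With function symbols t/2, s/1, the terms of depth ≤ k are the 4 constants together with each function applied to depth-≤(k−1) tuples, so N_k = 4 + N_{k-1}^2 + N_{k-1}.
N_0 = 4
N_1 = 4 + 4^2 + 4 = 24
N_2 = 4 + 24^2 + 24 = 604

604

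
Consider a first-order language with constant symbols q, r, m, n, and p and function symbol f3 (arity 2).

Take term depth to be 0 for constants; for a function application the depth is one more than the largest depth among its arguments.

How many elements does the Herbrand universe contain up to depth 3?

Let N_k count ground terms of depth at most k. Each non-constant term of depth ≤ k is some function symbol applied to depth-≤(k−1) arguments, giving N_k = 5 + N_{k-1}^2.
N_0 = 5
N_1 = 5 + 5^2 = 30
N_2 = 5 + 30^2 = 905
N_3 = 5 + 905^2 = 819030

819030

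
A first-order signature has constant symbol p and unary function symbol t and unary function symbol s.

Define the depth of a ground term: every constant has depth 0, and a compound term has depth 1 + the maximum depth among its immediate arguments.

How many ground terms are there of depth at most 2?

Count level by level. With function symbols t/1, s/1, the terms of depth ≤ k are the 1 constant together with each function applied to depth-≤(k−1) tuples, so N_k = 1 + N_{k-1} + N_{k-1}.
N_0 = 1
N_1 = 1 + 1 + 1 = 3
N_2 = 1 + 3 + 3 = 7
Explicitly: p, t(p), t(t(p)), t(s(p)), s(p), s(t(p)), s(s(p)).

7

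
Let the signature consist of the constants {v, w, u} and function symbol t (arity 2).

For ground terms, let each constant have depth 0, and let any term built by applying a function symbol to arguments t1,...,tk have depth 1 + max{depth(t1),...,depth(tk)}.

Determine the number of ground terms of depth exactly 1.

9

Let N_k = |{terms of depth ≤ k}|. Then N_0 = 3 and N_k = 3 + N_{k-1}^2 for k ≥ 1 (one summand per function symbol, arity giving the exponent).
N_0 = 3
N_1 = 3 + 3^2 = 12
Terms of depth exactly 1: N_1 − N_0 = 12 − 3 = 9.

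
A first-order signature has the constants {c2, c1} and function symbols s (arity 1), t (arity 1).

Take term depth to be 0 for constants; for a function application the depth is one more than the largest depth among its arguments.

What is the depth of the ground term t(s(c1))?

depth(s(c1)) = 1 + depth(c1) = 1 + 0 = 1
depth(t(s(c1))) = 1 + depth(s(c1)) = 1 + 1 = 2

2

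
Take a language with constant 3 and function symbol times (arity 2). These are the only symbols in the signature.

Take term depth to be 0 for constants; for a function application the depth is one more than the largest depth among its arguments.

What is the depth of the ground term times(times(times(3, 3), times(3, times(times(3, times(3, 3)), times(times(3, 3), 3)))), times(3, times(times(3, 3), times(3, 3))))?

depth(times(3, 3)) = 1 + max(0, 0) = 1
depth(times(3, times(3, 3))) = 1 + max(0, 1) = 2
depth(times(times(3, 3), 3)) = 1 + max(1, 0) = 2
depth(times(times(3, times(3, 3)), times(times(3, 3), 3))) = 1 + max(2, 2) = 3
depth(times(3, times(times(3, times(3, 3)), times(times(3, 3), 3)))) = 1 + max(0, 3) = 4
depth(times(times(3, 3), times(3, times(times(3, times(3, 3)), times(times(3, 3), 3))))) = 1 + max(1, 4) = 5
depth(times(times(3, 3), times(3, 3))) = 1 + max(1, 1) = 2
depth(times(3, times(times(3, 3), times(3, 3)))) = 1 + max(0, 2) = 3
depth(times(times(times(3, 3), times(3, times(times(3, times(3, 3)), times(times(3, 3), 3)))), times(3, times(times(3, 3), times(3, 3))))) = 1 + max(5, 3) = 6

6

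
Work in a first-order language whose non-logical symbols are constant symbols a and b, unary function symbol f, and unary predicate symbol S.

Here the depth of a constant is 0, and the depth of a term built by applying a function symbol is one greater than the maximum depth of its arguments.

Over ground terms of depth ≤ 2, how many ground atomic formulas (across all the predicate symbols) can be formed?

6

First count ground terms of depth ≤ 2.
Let N_k = |{terms of depth ≤ k}|. Then N_0 = 2 and N_k = 2 + N_{k-1} for k ≥ 1 (one summand per function symbol, arity giving the exponent).
N_0 = 2
N_1 = 2 + 2 = 4
N_2 = 2 + 4 = 6
Explicitly: a, b, f(a), f(b), f(f(a)), f(f(b)).
So |H| = 6.
Ground atoms are formed by filling each argument slot of a predicate with a term from H, so an r-ary predicate gives |H|^r atoms:
  S: 6
Total ground atoms: 6.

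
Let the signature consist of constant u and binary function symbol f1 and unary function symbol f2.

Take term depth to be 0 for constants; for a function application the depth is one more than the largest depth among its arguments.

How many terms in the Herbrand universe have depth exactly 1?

If N_k denotes the number of depth-≤k ground terms, the 1 constant gives N_0 = 1, and each function symbol of arity r contributes N_{k-1}^r new terms at level k: N_k = 1 + N_{k-1}^2 + N_{k-1}.
N_0 = 1
N_1 = 1 + 1^2 + 1 = 3
Terms of depth exactly 1: N_1 − N_0 = 3 − 1 = 2.

2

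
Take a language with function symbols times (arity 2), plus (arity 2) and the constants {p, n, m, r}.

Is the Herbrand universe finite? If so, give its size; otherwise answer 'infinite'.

The signature has at least one function symbol (times, arity 2) and at least one constant (p).
Iterating times gives infinitely many distinct ground terms: p, times(p, p), times(times(p, p), times(p, p)), ...
So the Herbrand universe is infinite.

infinite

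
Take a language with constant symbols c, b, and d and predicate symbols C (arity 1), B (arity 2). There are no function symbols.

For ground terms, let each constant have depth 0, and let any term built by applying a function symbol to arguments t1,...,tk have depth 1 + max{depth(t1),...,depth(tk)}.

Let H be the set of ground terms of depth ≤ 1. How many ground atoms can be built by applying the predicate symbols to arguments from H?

12

First count ground terms of depth ≤ 1.
With no function symbols every ground term is a constant, so there are exactly 3 ground terms at every depth bound.
N_0 = 3
N_1 = 3
Explicitly: c, b, d.
So |H| = 3.
Each predicate of arity r yields |H|^r ground atoms (one per choice of an r-tuple from H):
  C: 3;  B: 3^2 = 9
Total ground atoms: 3 + 9 = 12.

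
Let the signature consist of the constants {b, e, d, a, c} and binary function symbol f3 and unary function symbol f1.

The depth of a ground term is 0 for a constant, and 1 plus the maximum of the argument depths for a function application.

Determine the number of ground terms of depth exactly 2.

1230

Write N_k for the number of ground terms of depth ≤ k. A term of depth ≤ k is either a constant or a function symbol applied to arguments of depth ≤ k−1, so N_k = 5 + N_{k-1}^2 + N_{k-1}.
N_0 = 5
N_1 = 5 + 5^2 + 5 = 35
N_2 = 5 + 35^2 + 35 = 1265
Terms of depth exactly 2: N_2 − N_1 = 1265 − 35 = 1230.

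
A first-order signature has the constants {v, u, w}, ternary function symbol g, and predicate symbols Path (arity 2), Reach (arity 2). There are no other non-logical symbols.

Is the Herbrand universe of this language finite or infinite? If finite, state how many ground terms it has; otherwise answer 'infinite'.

The signature has at least one function symbol (g, arity 3) and at least one constant (v).
Iterating g gives infinitely many distinct ground terms: v, g(v, v, v), g(g(v, v, v), g(v, v, v), g(v, v, v)), ...
So the Herbrand universe is infinite.

infinite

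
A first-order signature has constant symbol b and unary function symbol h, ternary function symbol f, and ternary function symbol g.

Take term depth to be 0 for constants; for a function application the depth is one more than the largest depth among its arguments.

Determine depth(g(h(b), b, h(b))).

2

depth(h(b)) = 1 + depth(b) = 1 + 0 = 1
depth(g(h(b), b, h(b))) = 1 + max(1, 0, 1) = 2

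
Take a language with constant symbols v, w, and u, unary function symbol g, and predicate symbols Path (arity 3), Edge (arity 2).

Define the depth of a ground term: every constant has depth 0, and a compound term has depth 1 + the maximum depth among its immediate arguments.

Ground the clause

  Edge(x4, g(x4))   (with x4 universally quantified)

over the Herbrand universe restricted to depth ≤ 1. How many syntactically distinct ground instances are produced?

6

Ground terms of depth ≤ 1:
  If N_k denotes the number of depth-≤k ground terms, the 3 constants give N_0 = 3, and each function symbol of arity r contributes N_{k-1}^r new terms at level k: N_k = 3 + N_{k-1}.
  N_0 = 3
  N_1 = 3 + 3 = 6
  Explicitly: v, w, u, g(v), g(w), g(u).
So there are 6 ground terms available for substitution.
There is 1 variable to instantiate (x4),  occurring in at least one literal, so different choices give different ground instances.
Number of ground instances = 6.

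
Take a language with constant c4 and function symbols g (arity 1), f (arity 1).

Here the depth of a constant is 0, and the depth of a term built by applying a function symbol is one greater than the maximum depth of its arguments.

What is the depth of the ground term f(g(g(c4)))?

3

depth(g(c4)) = 1 + depth(c4) = 1 + 0 = 1
depth(g(g(c4))) = 1 + depth(g(c4)) = 1 + 1 = 2
depth(f(g(g(c4)))) = 1 + depth(g(g(c4))) = 1 + 2 = 3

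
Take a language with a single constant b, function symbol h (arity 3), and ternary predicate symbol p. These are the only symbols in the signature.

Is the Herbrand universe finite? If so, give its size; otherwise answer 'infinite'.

infinite

The signature has at least one function symbol (h, arity 3) and at least one constant (b).
Iterating h gives infinitely many distinct ground terms: b, h(b, b, b), h(h(b, b, b), h(b, b, b), h(b, b, b)), ...
So the Herbrand universe is infinite.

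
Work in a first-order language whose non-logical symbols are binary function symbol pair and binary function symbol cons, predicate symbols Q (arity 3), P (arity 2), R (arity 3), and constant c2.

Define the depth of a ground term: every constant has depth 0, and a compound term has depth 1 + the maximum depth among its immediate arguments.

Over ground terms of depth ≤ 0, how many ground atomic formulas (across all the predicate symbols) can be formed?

First count ground terms of depth ≤ 0.
Let N_k count ground terms of depth at most k. Each non-constant term of depth ≤ k is some function symbol applied to depth-≤(k−1) arguments, giving N_k = 1 + N_{k-1}^2 + N_{k-1}^2.
N_0 = 1
Explicitly: c2.
So |H| = 1.
Ground atoms are formed by filling each argument slot of a predicate with a term from H, so an r-ary predicate gives |H|^r atoms:
  Q: 1^3 = 1;  P: 1^2 = 1;  R: 1^3 = 1
Total ground atoms: 1 + 1 + 1 = 3.

3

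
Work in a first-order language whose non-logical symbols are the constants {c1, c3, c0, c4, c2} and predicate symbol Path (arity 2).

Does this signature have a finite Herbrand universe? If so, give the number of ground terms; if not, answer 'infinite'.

There are no function symbols, so every ground term is one of the 5 constants.
The Herbrand universe is {c1, c3, c0, c4, c2}, which is finite with 5 elements.

5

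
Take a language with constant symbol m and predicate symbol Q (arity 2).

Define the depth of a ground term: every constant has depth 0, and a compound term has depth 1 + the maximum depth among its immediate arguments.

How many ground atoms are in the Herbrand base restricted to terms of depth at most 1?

1

First count ground terms of depth ≤ 1.
With no function symbols every ground term is a constant, so there is exactly 1 ground term at every depth bound.
N_0 = 1
N_1 = 1
Explicitly: m.
So |H| = 1.
Ground atoms are formed by filling each argument slot of a predicate with a term from H, so an r-ary predicate gives |H|^r atoms:
  Q: 1^2 = 1
Total ground atoms: 1.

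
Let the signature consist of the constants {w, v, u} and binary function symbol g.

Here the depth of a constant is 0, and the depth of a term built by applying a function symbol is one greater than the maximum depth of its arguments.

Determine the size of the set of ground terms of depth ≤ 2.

Let N_k count ground terms of depth at most k. Each non-constant term of depth ≤ k is some function symbol applied to depth-≤(k−1) arguments, giving N_k = 3 + N_{k-1}^2.
N_0 = 3
N_1 = 3 + 3^2 = 12
N_2 = 3 + 12^2 = 147

147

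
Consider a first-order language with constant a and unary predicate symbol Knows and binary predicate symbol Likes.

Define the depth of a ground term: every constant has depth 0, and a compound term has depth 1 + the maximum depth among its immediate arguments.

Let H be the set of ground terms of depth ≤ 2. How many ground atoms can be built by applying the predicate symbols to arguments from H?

2

First count ground terms of depth ≤ 2.
With no function symbols every ground term is a constant, so there is exactly 1 ground term at every depth bound.
N_0 = 1
N_1 = 1
N_2 = 1
Explicitly: a.
So |H| = 1.
Ground atoms are formed by filling each argument slot of a predicate with a term from H, so an r-ary predicate gives |H|^r atoms:
  Knows: 1;  Likes: 1^2 = 1
Total ground atoms: 1 + 1 = 2.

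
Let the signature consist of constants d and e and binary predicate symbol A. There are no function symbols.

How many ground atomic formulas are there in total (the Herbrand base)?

With no function symbols, the Herbrand universe is just the 2 constants.
Ground atoms per predicate: A: 2^2 = 4.
Herbrand base size = 4 = 4.

4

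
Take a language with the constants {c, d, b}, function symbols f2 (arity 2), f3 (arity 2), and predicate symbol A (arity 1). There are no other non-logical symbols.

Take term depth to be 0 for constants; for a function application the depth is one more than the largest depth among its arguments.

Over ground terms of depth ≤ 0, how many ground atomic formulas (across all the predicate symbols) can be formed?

First count ground terms of depth ≤ 0.
Let N_k count ground terms of depth at most k. Each non-constant term of depth ≤ k is some function symbol applied to depth-≤(k−1) arguments, giving N_k = 3 + N_{k-1}^2 + N_{k-1}^2.
N_0 = 3
Explicitly: c, d, b.
So |H| = 3.
Ground atoms are formed by filling each argument slot of a predicate with a term from H, so an r-ary predicate gives |H|^r atoms:
  A: 3
Total ground atoms: 3.

3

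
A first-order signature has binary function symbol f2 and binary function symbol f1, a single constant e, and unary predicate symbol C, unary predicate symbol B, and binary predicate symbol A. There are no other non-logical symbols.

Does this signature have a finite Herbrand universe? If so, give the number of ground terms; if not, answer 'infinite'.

infinite

The signature has at least one function symbol (f2, arity 2) and at least one constant (e).
Iterating f2 gives infinitely many distinct ground terms: e, f2(e, e), f2(f2(e, e), f2(e, e)), ...
So the Herbrand universe is infinite.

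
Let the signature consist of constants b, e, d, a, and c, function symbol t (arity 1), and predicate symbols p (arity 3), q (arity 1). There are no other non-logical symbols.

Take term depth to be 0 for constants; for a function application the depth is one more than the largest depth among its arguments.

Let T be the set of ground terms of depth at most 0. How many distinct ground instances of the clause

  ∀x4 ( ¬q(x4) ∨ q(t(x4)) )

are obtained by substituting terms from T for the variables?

5

Ground terms of depth ≤ 0:
  Let N_k count ground terms of depth at most k. Each non-constant term of depth ≤ k is some function symbol applied to depth-≤(k−1) arguments, giving N_k = 5 + N_{k-1}.
  N_0 = 5
  Explicitly: b, e, d, a, c.
So there are 5 ground terms available for substitution.
The variable x4 ranges independently over the available ground terms, and distinct assignments produce distinct instances.
Number of ground instances = 5.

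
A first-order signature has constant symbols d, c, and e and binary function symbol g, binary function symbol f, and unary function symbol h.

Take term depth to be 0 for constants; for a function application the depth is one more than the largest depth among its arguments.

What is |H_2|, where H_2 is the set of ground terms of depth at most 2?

1179

Count level by level. With function symbols g/2, f/2, h/1, the terms of depth ≤ k are the 3 constants together with each function applied to depth-≤(k−1) tuples, so N_k = 3 + N_{k-1}^2 + N_{k-1}^2 + N_{k-1}.
N_0 = 3
N_1 = 3 + 3^2 + 3^2 + 3 = 24
N_2 = 3 + 24^2 + 24^2 + 24 = 1179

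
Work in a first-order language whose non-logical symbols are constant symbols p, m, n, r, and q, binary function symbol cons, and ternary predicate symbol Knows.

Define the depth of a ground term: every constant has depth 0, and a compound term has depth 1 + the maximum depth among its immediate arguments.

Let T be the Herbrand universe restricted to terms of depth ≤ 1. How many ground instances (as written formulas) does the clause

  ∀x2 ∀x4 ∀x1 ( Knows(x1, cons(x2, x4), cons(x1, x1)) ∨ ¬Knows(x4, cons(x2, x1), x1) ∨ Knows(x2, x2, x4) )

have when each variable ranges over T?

27000

Ground terms of depth ≤ 1:
  Write N_k for the number of ground terms of depth ≤ k. A term of depth ≤ k is either a constant or a function symbol applied to arguments of depth ≤ k−1, so N_k = 5 + N_{k-1}^2.
  N_0 = 5
  N_1 = 5 + 5^2 = 30
So there are 30 ground terms available for substitution.
The body mentions every one of the 3 quantified variables; since ground terms form a free algebra, no two substitutions collapse to the same formula.
Number of ground instances = 30^3 = 27000.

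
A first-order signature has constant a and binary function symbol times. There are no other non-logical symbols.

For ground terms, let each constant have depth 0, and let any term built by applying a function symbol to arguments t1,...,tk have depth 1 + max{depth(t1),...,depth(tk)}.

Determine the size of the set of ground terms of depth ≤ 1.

Let N_k count ground terms of depth at most k. Each non-constant term of depth ≤ k is some function symbol applied to depth-≤(k−1) arguments, giving N_k = 1 + N_{k-1}^2.
N_0 = 1
N_1 = 1 + 1^2 = 2

2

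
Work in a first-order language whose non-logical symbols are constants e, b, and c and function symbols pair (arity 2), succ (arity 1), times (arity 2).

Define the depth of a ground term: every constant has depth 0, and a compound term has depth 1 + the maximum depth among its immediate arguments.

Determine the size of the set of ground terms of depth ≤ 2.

If N_k denotes the number of depth-≤k ground terms, the 3 constants give N_0 = 3, and each function symbol of arity r contributes N_{k-1}^r new terms at level k: N_k = 3 + N_{k-1}^2 + N_{k-1} + N_{k-1}^2.
N_0 = 3
N_1 = 3 + 3^2 + 3 + 3^2 = 24
N_2 = 3 + 24^2 + 24 + 24^2 = 1179

1179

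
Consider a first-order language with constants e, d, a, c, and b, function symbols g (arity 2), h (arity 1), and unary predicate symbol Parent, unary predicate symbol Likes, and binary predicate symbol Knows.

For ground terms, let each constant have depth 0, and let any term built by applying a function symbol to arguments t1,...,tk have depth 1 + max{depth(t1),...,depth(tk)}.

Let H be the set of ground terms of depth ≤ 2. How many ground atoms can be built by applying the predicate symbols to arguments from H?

First count ground terms of depth ≤ 2.
Write N_k for the number of ground terms of depth ≤ k. A term of depth ≤ k is either a constant or a function symbol applied to arguments of depth ≤ k−1, so N_k = 5 + N_{k-1}^2 + N_{k-1}.
N_0 = 5
N_1 = 5 + 5^2 + 5 = 35
N_2 = 5 + 35^2 + 35 = 1265
So |H| = 1265.
For each predicate symbol, the number of ground atoms is |H| raised to its arity; summing:
  Parent: 1265;  Likes: 1265;  Knows: 1265^2 = 1600225
Total ground atoms: 1265 + 1265 + 1600225 = 1602755.

1602755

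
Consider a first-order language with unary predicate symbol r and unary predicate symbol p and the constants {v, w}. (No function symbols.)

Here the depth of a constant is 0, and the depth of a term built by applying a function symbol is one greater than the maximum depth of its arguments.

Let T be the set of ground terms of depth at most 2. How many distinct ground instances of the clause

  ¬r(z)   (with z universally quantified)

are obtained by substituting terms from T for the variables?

2

Ground terms of depth ≤ 2:
  With no function symbols every ground term is a constant, so there are exactly 2 ground terms at every depth bound.
  N_0 = 2
  N_1 = 2
  N_2 = 2
  Explicitly: v, w.
So there are 2 ground terms available for substitution.
The body mentions the single quantified variable z; since ground terms form a free algebra, no two substitutions collapse to the same formula.
Number of ground instances = 2.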